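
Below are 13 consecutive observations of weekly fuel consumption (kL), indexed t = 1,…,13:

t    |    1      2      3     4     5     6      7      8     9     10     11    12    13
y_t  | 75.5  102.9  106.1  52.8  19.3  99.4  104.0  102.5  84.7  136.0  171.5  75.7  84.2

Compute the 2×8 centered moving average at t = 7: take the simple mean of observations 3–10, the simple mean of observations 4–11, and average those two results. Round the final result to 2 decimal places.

Sum over 3–10: 106.1 + 52.8 + 19.3 + 99.4 + 104.0 + 102.5 + 84.7 + 136.0 = 704.8
Sum over 4–11: 52.8 + 19.3 + 99.4 + 104.0 + 102.5 + 84.7 + 136.0 + 171.5 = 770.2
CMA at t=7 = (704.8 + 770.2) / (2·8) = 1475.0 / 16 = 92.19

92.19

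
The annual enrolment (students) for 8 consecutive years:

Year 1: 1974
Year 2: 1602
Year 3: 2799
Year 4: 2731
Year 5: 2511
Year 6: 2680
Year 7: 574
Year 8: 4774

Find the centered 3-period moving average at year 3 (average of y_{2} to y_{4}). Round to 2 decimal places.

2377.33

Sum of periods 2–4: 1602 + 2799 + 2731 = 7132
Divide by 3: 7132 / 3 = 2377.33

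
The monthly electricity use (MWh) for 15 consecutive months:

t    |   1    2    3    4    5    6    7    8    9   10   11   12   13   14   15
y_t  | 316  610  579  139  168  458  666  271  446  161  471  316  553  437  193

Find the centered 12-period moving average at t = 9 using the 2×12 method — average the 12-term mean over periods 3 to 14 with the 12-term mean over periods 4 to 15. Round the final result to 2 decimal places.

Sum over 3–14: 579 + 139 + 168 + 458 + 666 + 271 + 446 + 161 + 471 + 316 + 553 + 437 = 4665
Sum over 4–15: 139 + 168 + 458 + 666 + 271 + 446 + 161 + 471 + 316 + 553 + 437 + 193 = 4279
CMA at t=9 = (4665 + 4279) / (2·12) = 8944 / 24 = 372.67

372.67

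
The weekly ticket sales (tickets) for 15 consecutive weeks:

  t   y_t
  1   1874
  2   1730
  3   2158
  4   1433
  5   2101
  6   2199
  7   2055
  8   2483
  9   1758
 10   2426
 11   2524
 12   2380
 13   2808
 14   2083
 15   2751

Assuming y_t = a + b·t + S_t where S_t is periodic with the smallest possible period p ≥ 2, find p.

First differences y_{t+1} − y_t: -144, 428, -725, 668, 98, -144, 428, -725, 668, 98, -144, 428, …
The difference pattern repeats every 5 terms and not for any smaller step, so p = 5.

5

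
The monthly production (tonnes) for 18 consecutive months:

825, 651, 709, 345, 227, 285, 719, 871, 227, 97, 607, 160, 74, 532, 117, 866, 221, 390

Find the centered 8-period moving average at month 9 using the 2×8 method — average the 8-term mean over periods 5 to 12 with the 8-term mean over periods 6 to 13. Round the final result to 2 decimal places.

Sum over 5–12: 227 + 285 + 719 + 871 + 227 + 97 + 607 + 160 = 3193
Sum over 6–13: 285 + 719 + 871 + 227 + 97 + 607 + 160 + 74 = 3040
CMA at t=9 = (3193 + 3040) / (2·8) = 6233 / 16 = 389.56

389.56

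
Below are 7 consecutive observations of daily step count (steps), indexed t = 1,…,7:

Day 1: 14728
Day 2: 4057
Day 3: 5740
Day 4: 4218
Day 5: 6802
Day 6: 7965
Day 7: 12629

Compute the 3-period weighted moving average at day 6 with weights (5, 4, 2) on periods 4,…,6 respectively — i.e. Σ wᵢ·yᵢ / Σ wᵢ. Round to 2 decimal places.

Weighted sum: 5·4218 + 4·6802 + 2·7965 = 21090 + 27208 + 15930 = 64228
Weight total: 5 + 4 + 2 = 11
WMA = 64228 / 11 = 5838.91

5838.91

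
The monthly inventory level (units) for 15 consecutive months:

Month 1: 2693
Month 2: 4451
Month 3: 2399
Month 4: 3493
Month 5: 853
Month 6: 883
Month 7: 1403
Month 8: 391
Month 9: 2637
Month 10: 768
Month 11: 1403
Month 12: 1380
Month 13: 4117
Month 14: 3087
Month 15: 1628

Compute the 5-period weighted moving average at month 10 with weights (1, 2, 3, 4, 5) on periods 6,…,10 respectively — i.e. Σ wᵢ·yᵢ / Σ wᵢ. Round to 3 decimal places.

Weighted sum: 1·883 + 2·1403 + 3·391 + 4·2637 + 5·768 = 883 + 2806 + 1173 + 10548 + 3840 = 19250
Weight total: 1 + 2 + 3 + 4 + 5 = 15
WMA = 19250 / 15 = 1283.333

1283.333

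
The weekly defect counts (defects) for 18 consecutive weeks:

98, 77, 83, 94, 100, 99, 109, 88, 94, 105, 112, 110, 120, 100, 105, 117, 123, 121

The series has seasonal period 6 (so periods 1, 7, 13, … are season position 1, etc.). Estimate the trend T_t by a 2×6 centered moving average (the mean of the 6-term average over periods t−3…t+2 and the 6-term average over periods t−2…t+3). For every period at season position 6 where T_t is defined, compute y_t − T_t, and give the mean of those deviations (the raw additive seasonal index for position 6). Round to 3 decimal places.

2.417

Season position 6 occurs at t = 6, 12 (where T_t is defined).
t=6: T_6 = 96.41667; y_6 − T_6 = 99 − 96.41667 = 2.58333
t=12: T_12 = 107.75000; y_12 − T_12 = 110 − 107.75000 = 2.25000
Mean deviation: (2.58333 + 2.25000) / 2 = 2.417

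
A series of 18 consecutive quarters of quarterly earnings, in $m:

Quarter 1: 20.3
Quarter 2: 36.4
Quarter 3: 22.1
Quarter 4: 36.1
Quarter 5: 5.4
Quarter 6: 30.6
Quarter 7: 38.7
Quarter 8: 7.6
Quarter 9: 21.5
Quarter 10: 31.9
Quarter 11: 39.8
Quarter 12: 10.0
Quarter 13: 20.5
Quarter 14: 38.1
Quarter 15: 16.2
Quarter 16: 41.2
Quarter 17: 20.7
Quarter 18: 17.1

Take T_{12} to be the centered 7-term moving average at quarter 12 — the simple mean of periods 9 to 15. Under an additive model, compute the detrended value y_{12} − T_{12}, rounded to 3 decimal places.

Trend T_12 = (21.5 + 31.9 + 39.8 + 10.0 + 20.5 + 38.1 + 16.2) / 7 = 178.0/7 = 25.42857
Detrended value: 10.0 − 25.42857 = -15.429

-15.429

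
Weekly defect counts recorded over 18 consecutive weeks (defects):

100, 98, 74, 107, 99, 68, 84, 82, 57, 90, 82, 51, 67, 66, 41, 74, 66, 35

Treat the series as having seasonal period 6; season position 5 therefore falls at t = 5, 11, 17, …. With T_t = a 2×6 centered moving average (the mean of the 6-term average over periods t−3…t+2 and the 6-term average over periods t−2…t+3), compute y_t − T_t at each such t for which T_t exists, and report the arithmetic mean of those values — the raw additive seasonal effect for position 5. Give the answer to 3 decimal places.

11.917

Season position 5 occurs at t = 5, 11 (where T_t is defined).
t=5: T_5 = 87.00000; y_5 − T_5 = 99 − 87.00000 = 12.00000
t=11: T_11 = 70.16667; y_11 − T_11 = 82 − 70.16667 = 11.83333
Mean deviation: (12.00000 + 11.83333) / 2 = 11.917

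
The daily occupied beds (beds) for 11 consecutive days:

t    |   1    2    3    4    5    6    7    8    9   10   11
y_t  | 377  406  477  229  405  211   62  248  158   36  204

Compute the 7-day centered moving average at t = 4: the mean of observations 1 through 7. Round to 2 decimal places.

Sum of periods 1–7: 377 + 406 + 477 + 229 + 405 + 211 + 62 = 2167
Divide by 7: 2167 / 7 = 309.57

309.57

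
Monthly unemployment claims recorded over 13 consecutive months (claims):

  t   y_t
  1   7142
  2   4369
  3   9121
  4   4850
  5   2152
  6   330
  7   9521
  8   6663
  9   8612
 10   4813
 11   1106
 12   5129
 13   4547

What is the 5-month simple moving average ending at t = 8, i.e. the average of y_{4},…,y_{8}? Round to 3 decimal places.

Sum of periods 4–8: 4850 + 2152 + 330 + 9521 + 6663 = 23516
Divide by 5: 23516 / 5 = 4703.200

4703.200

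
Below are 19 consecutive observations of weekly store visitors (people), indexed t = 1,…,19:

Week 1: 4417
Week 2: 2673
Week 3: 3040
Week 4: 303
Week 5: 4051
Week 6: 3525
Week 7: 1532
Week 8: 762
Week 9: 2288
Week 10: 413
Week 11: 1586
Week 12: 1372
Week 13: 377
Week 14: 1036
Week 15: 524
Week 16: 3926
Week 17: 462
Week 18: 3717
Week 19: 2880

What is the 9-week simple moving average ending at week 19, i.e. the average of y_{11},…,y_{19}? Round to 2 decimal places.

1764.44

Sum of periods 11–19: 1586 + 1372 + 377 + 1036 + 524 + 3926 + 462 + 3717 + 2880 = 15880
Divide by 9: 15880 / 9 = 1764.44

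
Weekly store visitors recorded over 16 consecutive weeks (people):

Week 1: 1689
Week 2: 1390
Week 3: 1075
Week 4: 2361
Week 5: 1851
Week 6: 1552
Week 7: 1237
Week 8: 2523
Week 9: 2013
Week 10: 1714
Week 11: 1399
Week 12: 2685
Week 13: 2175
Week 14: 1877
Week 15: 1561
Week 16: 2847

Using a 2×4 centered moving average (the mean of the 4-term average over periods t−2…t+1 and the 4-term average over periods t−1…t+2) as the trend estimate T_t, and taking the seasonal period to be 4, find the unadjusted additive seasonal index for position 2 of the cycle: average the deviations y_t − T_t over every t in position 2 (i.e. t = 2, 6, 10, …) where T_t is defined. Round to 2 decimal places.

Season position 2 occurs at t = 6, 10, 14 (where T_t is defined).
t=6: T_6 = 1770.5000; y_6 − T_6 = 1552 − 1770.5000 = -218.5000
t=10: T_10 = 1932.5000; y_10 − T_10 = 1714 − 1932.5000 = -218.5000
t=14: T_14 = 2094.7500; y_14 − T_14 = 1877 − 2094.7500 = -217.7500
Mean deviation: (-218.5000 + -218.5000 + -217.7500) / 3 = -218.25

-218.25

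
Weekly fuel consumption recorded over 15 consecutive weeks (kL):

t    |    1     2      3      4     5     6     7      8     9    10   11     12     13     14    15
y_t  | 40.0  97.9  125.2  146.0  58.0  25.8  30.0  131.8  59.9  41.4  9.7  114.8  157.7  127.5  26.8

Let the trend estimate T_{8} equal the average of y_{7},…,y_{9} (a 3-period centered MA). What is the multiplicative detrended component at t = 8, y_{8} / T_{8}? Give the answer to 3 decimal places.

Trend T_8 = (30.0 + 131.8 + 59.9) / 3 = 221.7/3 = 73.90000
Ratio to trend: 131.8 / 73.90000 = 1.783

1.783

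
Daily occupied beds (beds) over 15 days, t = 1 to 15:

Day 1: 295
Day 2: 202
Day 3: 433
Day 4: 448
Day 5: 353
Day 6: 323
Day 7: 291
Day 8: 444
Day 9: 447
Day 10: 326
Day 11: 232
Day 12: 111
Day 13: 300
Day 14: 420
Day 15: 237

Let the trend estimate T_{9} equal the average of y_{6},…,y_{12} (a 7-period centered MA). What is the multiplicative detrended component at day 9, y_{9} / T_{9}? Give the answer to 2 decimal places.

1.44

Trend T_9 = (323 + 291 + 444 + 447 + 326 + 232 + 111) / 7 = 2174/7 = 310.5714
Ratio to trend: 447 / 310.5714 = 1.44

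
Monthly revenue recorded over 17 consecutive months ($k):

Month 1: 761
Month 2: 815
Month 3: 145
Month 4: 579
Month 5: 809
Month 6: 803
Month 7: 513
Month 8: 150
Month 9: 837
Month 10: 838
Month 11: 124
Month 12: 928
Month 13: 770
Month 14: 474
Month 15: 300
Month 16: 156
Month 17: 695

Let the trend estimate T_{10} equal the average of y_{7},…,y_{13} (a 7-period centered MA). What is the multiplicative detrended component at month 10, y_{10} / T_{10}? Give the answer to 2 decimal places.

1.41

Trend T_10 = (513 + 150 + 837 + 838 + 124 + 928 + 770) / 7 = 4160/7 = 594.2857
Ratio to trend: 838 / 594.2857 = 1.41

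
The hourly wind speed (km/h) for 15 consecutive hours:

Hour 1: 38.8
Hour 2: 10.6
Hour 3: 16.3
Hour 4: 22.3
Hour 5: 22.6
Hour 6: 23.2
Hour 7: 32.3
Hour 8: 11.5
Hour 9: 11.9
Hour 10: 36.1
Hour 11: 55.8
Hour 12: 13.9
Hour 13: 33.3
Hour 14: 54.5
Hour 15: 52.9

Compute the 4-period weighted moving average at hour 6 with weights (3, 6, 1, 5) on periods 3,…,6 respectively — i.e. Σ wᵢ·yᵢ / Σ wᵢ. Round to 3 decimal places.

21.420

Weighted sum: 3·16.3 + 6·22.3 + 1·22.6 + 5·23.2 = 48.9 + 133.8 + 22.6 + 116.0 = 321.3
Weight total: 3 + 6 + 1 + 5 = 15
WMA = 321.3 / 15 = 21.420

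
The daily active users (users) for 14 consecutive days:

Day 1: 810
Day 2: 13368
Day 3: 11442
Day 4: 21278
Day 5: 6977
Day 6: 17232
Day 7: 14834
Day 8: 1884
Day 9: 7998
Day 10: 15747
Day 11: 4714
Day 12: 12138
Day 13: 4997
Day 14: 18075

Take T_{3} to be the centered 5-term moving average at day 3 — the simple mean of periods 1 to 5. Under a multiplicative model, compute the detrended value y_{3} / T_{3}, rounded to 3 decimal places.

1.062

Trend T_3 = (810 + 13368 + 11442 + 21278 + 6977) / 5 = 53875/5 = 10775.00000
Ratio to trend: 11442 / 10775.00000 = 1.062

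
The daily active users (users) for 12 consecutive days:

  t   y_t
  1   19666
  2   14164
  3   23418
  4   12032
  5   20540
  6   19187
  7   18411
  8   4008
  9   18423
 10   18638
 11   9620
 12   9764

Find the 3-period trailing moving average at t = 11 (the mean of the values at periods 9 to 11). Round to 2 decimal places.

15560.33

Sum of periods 9–11: 18423 + 18638 + 9620 = 46681
Divide by 3: 46681 / 3 = 15560.33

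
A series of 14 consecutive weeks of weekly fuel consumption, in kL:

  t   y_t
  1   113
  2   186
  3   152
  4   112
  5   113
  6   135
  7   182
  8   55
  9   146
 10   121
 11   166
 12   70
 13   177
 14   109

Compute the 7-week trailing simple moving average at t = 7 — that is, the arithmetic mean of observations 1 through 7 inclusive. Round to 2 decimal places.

141.86

Sum of periods 1–7: 113 + 186 + 152 + 112 + 113 + 135 + 182 = 993
Divide by 7: 993 / 7 = 141.86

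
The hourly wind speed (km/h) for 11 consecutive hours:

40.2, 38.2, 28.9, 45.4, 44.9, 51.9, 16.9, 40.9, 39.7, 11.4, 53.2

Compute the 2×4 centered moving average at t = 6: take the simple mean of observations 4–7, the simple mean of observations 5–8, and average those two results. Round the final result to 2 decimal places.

Sum over 4–7: 45.4 + 44.9 + 51.9 + 16.9 = 159.1
Sum over 5–8: 44.9 + 51.9 + 16.9 + 40.9 = 154.6
CMA at t=6 = (159.1 + 154.6) / (2·4) = 313.7 / 8 = 39.21

39.21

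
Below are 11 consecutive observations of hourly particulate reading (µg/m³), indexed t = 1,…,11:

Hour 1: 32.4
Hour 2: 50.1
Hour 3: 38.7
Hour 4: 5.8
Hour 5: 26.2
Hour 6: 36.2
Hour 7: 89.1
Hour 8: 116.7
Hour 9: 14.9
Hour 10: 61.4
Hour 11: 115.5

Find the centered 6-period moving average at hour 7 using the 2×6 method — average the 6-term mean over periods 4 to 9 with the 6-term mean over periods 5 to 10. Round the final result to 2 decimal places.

52.78

Sum over 4–9: 5.8 + 26.2 + 36.2 + 89.1 + 116.7 + 14.9 = 288.9
Sum over 5–10: 26.2 + 36.2 + 89.1 + 116.7 + 14.9 + 61.4 = 344.5
CMA at t=7 = (288.9 + 344.5) / (2·6) = 633.4 / 12 = 52.78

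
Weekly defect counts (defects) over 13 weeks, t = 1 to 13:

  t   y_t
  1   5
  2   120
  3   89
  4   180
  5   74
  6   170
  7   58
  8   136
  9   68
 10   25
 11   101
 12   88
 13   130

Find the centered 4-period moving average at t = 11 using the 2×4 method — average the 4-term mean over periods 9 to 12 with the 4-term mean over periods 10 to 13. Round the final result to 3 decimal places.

Sum over 9–12: 68 + 25 + 101 + 88 = 282
Sum over 10–13: 25 + 101 + 88 + 130 = 344
CMA at t=11 = (282 + 344) / (2·4) = 626 / 8 = 78.250

78.250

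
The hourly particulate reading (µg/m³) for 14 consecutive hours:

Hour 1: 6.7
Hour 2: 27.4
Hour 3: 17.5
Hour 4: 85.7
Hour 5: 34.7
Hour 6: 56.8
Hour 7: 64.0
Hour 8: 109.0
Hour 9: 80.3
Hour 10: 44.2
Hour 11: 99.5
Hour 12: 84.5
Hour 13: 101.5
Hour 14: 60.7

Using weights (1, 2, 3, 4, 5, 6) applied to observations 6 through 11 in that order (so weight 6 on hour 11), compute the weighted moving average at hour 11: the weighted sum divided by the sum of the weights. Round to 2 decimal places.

Weighted sum: 1·56.8 + 2·64.0 + 3·109.0 + 4·80.3 + 5·44.2 + 6·99.5 = 56.8 + 128.0 + 327.0 + 321.2 + 221.0 + 597.0 = 1651.0
Weight total: 1 + 2 + 3 + 4 + 5 + 6 = 21
WMA = 1651.0 / 21 = 78.62

78.62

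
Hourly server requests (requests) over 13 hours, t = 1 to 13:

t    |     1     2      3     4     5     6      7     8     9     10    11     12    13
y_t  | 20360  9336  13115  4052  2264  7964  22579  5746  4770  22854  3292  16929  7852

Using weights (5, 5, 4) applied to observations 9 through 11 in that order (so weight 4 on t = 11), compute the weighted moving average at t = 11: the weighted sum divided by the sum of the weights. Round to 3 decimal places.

Weighted sum: 5·4770 + 5·22854 + 4·3292 = 23850 + 114270 + 13168 = 151288
Weight total: 5 + 5 + 4 = 14
WMA = 151288 / 14 = 10806.286

10806.286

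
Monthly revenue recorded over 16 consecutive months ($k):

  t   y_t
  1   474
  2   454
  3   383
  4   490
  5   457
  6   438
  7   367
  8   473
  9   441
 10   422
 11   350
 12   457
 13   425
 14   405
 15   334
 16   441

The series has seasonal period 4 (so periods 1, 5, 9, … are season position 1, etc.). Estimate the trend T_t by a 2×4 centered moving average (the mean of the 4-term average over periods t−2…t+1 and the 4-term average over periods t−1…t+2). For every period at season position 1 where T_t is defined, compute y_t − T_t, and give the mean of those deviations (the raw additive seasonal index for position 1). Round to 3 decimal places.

17.375

Season position 1 occurs at t = 5, 9, 13 (where T_t is defined).
t=5: T_5 = 440.00000; y_5 − T_5 = 457 − 440.00000 = 17.00000
t=9: T_9 = 423.62500; y_9 − T_9 = 441 − 423.62500 = 17.37500
t=13: T_13 = 407.25000; y_13 − T_13 = 425 − 407.25000 = 17.75000
Mean deviation: (17.00000 + 17.37500 + 17.75000) / 3 = 17.375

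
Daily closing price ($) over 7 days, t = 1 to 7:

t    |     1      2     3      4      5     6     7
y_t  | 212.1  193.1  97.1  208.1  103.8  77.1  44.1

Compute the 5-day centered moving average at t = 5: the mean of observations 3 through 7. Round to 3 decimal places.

106.040

Sum of periods 3–7: 97.1 + 208.1 + 103.8 + 77.1 + 44.1 = 530.2
Divide by 5: 530.2 / 5 = 106.040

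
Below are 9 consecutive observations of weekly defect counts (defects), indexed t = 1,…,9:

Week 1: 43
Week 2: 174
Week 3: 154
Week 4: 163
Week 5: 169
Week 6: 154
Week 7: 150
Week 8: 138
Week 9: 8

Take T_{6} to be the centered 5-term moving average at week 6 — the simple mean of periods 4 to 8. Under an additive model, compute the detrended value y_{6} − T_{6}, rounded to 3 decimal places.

-0.800

Trend T_6 = (163 + 169 + 154 + 150 + 138) / 5 = 774/5 = 154.80000
Detrended value: 154 − 154.80000 = -0.800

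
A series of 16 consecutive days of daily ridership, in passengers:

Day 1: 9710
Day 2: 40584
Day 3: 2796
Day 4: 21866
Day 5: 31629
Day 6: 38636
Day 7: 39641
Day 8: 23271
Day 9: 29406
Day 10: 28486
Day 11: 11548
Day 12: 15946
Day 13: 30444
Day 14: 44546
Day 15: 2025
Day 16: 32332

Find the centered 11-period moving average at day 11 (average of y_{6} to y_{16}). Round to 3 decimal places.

Sum of periods 6–16: 38636 + 39641 + 23271 + 29406 + 28486 + 11548 + 15946 + 30444 + 44546 + 2025 + 32332 = 296281
Divide by 11: 296281 / 11 = 26934.636

26934.636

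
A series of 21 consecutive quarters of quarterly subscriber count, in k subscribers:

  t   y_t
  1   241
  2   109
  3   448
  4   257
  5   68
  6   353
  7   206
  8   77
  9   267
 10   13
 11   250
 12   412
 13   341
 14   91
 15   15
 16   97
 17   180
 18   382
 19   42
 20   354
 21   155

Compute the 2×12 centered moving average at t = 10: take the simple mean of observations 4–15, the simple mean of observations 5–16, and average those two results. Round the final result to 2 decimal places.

Sum over 4–15: 257 + 68 + 353 + 206 + 77 + 267 + 13 + 250 + 412 + 341 + 91 + 15 = 2350
Sum over 5–16: 68 + 353 + 206 + 77 + 267 + 13 + 250 + 412 + 341 + 91 + 15 + 97 = 2190
CMA at t=10 = (2350 + 2190) / (2·12) = 4540 / 24 = 189.17

189.17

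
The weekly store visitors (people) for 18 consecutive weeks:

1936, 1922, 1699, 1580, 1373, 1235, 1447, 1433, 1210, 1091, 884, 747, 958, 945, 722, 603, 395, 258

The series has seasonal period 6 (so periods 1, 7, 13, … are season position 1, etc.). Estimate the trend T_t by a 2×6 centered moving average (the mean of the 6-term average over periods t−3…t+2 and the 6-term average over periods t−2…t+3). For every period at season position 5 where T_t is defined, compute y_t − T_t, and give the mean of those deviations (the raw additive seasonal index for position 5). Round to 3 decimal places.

-129.042

Season position 5 occurs at t = 5, 11 (where T_t is defined).
t=5: T_5 = 1501.91667; y_5 − T_5 = 1373 − 1501.91667 = -128.91667
t=11: T_11 = 1013.16667; y_11 − T_11 = 884 − 1013.16667 = -129.16667
Mean deviation: (-128.91667 + -129.16667) / 2 = -129.042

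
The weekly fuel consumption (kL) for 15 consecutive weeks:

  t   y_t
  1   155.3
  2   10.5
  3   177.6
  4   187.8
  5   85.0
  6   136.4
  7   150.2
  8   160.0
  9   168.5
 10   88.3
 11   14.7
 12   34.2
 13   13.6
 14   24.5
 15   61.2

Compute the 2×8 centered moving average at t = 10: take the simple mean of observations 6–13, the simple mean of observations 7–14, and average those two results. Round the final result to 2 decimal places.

88.74

Sum over 6–13: 136.4 + 150.2 + 160.0 + 168.5 + 88.3 + 14.7 + 34.2 + 13.6 = 765.9
Sum over 7–14: 150.2 + 160.0 + 168.5 + 88.3 + 14.7 + 34.2 + 13.6 + 24.5 = 654.0
CMA at t=10 = (765.9 + 654.0) / (2·8) = 1419.9 / 16 = 88.74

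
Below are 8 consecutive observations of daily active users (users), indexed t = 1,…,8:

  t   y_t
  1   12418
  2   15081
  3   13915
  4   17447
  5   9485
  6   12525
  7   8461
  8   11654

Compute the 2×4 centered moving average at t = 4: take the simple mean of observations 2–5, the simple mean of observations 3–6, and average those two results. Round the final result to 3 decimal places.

13662.500

Sum over 2–5: 15081 + 13915 + 17447 + 9485 = 55928
Sum over 3–6: 13915 + 17447 + 9485 + 12525 = 53372
CMA at t=4 = (55928 + 53372) / (2·4) = 109300 / 8 = 13662.500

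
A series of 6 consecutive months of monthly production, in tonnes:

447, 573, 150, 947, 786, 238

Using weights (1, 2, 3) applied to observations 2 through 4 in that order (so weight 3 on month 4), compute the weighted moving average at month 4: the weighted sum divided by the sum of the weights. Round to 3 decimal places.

Weighted sum: 1·573 + 2·150 + 3·947 = 573 + 300 + 2841 = 3714
Weight total: 1 + 2 + 3 = 6
WMA = 3714 / 6 = 619.000

619.000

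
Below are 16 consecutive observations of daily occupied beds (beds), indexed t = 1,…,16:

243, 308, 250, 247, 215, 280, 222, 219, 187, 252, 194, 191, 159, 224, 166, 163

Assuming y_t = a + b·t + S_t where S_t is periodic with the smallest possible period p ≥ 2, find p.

4

First differences y_{t+1} − y_t: 65, -58, -3, -32, 65, -58, -3, -32, 65, -58, …
The difference pattern repeats every 4 terms and not for any smaller step, so p = 4.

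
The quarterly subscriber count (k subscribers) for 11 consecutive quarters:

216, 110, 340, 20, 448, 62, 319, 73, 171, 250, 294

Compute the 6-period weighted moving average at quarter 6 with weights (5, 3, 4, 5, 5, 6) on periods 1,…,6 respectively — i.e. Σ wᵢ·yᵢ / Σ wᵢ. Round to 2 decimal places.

195.79

Weighted sum: 5·216 + 3·110 + 4·340 + 5·20 + 5·448 + 6·62 = 1080 + 330 + 1360 + 100 + 2240 + 372 = 5482
Weight total: 5 + 3 + 4 + 5 + 5 + 6 = 28
WMA = 5482 / 28 = 195.79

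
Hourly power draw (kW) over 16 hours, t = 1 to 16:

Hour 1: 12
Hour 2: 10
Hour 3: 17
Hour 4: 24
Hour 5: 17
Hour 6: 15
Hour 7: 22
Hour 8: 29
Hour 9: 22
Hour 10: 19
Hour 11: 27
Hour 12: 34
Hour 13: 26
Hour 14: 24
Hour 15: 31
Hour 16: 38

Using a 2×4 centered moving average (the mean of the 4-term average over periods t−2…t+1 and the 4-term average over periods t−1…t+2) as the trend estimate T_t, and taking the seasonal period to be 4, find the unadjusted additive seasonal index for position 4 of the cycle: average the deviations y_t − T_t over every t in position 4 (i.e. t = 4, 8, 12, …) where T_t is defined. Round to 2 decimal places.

6.58

Season position 4 occurs at t = 4, 8, 12 (where T_t is defined).
t=4: T_4 = 17.6250; y_4 − T_4 = 24 − 17.6250 = 6.3750
t=8: T_8 = 22.5000; y_8 − T_8 = 29 − 22.5000 = 6.5000
t=12: T_12 = 27.1250; y_12 − T_12 = 34 − 27.1250 = 6.8750
Mean deviation: (6.3750 + 6.5000 + 6.8750) / 3 = 6.58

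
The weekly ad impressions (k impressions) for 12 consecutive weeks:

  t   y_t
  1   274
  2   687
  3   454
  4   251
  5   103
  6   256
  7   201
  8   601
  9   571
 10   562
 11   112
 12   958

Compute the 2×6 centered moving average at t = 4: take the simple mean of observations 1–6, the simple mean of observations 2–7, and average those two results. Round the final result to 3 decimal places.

Sum over 1–6: 274 + 687 + 454 + 251 + 103 + 256 = 2025
Sum over 2–7: 687 + 454 + 251 + 103 + 256 + 201 = 1952
CMA at t=4 = (2025 + 1952) / (2·6) = 3977 / 12 = 331.417

331.417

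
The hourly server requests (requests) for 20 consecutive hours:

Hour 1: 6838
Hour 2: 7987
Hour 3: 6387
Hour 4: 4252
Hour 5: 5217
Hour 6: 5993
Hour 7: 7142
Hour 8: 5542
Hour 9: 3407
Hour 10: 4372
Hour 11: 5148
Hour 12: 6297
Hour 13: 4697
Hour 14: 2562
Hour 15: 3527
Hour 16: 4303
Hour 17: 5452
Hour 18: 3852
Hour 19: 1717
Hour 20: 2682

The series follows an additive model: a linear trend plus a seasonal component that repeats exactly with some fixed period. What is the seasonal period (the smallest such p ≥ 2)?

First differences y_{t+1} − y_t: 1149, -1600, -2135, 965, 776, 1149, -1600, -2135, 965, 776, 1149, -1600, …
The difference pattern repeats every 5 terms and not for any smaller step, so p = 5.

5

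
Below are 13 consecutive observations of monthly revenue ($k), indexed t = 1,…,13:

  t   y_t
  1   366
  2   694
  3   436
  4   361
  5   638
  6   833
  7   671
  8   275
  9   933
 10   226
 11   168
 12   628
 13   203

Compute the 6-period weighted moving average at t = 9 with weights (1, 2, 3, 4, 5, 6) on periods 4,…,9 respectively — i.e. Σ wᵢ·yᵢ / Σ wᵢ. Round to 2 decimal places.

656.81

Weighted sum: 1·361 + 2·638 + 3·833 + 4·671 + 5·275 + 6·933 = 361 + 1276 + 2499 + 2684 + 1375 + 5598 = 13793
Weight total: 1 + 2 + 3 + 4 + 5 + 6 = 21
WMA = 13793 / 21 = 656.81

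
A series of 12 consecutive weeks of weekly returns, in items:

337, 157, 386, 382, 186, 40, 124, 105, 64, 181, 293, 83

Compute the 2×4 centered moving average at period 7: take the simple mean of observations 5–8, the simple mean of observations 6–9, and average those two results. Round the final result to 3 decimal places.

Sum over 5–8: 186 + 40 + 124 + 105 = 455
Sum over 6–9: 40 + 124 + 105 + 64 = 333
CMA at t=7 = (455 + 333) / (2·4) = 788 / 8 = 98.500

98.500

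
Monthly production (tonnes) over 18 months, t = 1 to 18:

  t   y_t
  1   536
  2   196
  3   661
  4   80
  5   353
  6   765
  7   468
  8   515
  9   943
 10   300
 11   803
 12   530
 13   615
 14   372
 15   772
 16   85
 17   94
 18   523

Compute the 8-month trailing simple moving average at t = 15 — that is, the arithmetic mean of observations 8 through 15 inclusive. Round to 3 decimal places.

Sum of periods 8–15: 515 + 943 + 300 + 803 + 530 + 615 + 372 + 772 = 4850
Divide by 8: 4850 / 8 = 606.250

606.250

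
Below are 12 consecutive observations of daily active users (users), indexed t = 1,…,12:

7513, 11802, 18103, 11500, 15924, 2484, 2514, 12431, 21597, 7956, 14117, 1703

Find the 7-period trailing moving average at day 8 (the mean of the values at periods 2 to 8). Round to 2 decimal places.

Sum of periods 2–8: 11802 + 18103 + 11500 + 15924 + 2484 + 2514 + 12431 = 74758
Divide by 7: 74758 / 7 = 10679.71

10679.71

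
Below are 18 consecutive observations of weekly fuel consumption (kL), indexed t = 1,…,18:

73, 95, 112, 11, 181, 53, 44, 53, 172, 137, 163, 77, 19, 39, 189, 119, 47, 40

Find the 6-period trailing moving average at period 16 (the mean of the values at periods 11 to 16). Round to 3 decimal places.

101.000

Sum of periods 11–16: 163 + 77 + 19 + 39 + 189 + 119 = 606
Divide by 6: 606 / 6 = 101.000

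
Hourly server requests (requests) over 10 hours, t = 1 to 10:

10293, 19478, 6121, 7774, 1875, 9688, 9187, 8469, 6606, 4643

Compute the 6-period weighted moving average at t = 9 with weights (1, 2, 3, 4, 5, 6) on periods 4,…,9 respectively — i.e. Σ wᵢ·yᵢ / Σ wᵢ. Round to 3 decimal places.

Weighted sum: 1·7774 + 2·1875 + 3·9688 + 4·9187 + 5·8469 + 6·6606 = 7774 + 3750 + 29064 + 36748 + 42345 + 39636 = 159317
Weight total: 1 + 2 + 3 + 4 + 5 + 6 = 21
WMA = 159317 / 21 = 7586.524

7586.524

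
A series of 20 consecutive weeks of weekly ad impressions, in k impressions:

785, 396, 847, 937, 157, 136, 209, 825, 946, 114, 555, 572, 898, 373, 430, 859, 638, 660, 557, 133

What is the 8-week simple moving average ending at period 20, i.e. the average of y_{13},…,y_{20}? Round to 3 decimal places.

Sum of periods 13–20: 898 + 373 + 430 + 859 + 638 + 660 + 557 + 133 = 4548
Divide by 8: 4548 / 8 = 568.500

568.500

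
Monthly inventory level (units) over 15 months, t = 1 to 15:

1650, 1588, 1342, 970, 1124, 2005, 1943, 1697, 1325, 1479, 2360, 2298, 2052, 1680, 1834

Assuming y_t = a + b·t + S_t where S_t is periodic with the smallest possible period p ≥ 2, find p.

5

First differences y_{t+1} − y_t: -62, -246, -372, 154, 881, -62, -246, -372, 154, 881, -62, -246, …
The difference pattern repeats every 5 terms and not for any smaller step, so p = 5.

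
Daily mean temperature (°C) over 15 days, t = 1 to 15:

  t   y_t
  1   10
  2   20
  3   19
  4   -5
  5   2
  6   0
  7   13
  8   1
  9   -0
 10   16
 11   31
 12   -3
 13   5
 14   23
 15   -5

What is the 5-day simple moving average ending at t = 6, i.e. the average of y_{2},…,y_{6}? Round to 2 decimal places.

7.20

Sum of periods 2–6: 20 + 19 + (-5) + 2 + 0 = 36
Divide by 5: 36 / 5 = 7.20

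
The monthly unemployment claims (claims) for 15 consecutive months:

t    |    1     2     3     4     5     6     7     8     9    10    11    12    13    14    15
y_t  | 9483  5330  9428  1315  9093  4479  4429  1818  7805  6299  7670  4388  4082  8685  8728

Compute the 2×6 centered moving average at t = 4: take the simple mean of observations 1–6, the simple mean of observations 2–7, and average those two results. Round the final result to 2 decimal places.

Sum over 1–6: 9483 + 5330 + 9428 + 1315 + 9093 + 4479 = 39128
Sum over 2–7: 5330 + 9428 + 1315 + 9093 + 4479 + 4429 = 34074
CMA at t=4 = (39128 + 34074) / (2·6) = 73202 / 12 = 6100.17

6100.17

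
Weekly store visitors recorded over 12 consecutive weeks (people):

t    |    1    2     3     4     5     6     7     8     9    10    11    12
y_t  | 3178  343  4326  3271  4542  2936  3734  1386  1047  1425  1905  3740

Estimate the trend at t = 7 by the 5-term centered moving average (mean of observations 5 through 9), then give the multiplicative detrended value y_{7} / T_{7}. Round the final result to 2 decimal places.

Trend T_7 = (4542 + 2936 + 3734 + 1386 + 1047) / 5 = 13645/5 = 2729.0000
Ratio to trend: 3734 / 2729.0000 = 1.37

1.37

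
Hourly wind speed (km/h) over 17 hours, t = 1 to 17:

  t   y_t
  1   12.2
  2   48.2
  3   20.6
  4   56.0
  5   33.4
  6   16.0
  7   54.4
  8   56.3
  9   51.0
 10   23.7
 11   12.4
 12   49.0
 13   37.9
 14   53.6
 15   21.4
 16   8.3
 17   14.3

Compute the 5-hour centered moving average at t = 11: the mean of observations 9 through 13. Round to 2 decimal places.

34.80

Sum of periods 9–13: 51.0 + 23.7 + 12.4 + 49.0 + 37.9 = 174.0
Divide by 5: 174.0 / 5 = 34.80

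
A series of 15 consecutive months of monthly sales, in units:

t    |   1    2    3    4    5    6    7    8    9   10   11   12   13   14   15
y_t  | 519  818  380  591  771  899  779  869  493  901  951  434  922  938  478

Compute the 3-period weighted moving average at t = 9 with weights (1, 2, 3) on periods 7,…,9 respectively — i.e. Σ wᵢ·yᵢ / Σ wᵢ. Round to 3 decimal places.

Weighted sum: 1·779 + 2·869 + 3·493 = 779 + 1738 + 1479 = 3996
Weight total: 1 + 2 + 3 = 6
WMA = 3996 / 6 = 666.000

666.000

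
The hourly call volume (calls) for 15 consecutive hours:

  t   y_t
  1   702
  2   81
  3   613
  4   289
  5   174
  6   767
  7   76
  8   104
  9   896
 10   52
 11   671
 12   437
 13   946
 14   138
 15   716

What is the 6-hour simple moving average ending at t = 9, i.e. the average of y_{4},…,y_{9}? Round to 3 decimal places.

Sum of periods 4–9: 289 + 174 + 767 + 76 + 104 + 896 = 2306
Divide by 6: 2306 / 6 = 384.333

384.333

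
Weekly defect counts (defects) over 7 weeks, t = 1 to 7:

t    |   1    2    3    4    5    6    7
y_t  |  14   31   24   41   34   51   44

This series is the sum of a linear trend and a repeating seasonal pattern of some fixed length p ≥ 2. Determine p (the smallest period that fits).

First differences y_{t+1} − y_t: 17, -7, 17, -7, 17, -7, …
The difference pattern repeats every 2 terms and not for any smaller step, so p = 2.

2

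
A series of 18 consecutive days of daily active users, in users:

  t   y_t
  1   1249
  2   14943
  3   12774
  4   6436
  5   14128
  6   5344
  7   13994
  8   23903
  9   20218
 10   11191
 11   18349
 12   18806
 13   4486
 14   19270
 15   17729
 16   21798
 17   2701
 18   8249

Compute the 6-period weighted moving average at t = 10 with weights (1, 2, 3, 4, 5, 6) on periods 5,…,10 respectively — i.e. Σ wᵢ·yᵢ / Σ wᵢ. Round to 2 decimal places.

15745.05

Weighted sum: 1·14128 + 2·5344 + 3·13994 + 4·23903 + 5·20218 + 6·11191 = 14128 + 10688 + 41982 + 95612 + 101090 + 67146 = 330646
Weight total: 1 + 2 + 3 + 4 + 5 + 6 = 21
WMA = 330646 / 21 = 15745.05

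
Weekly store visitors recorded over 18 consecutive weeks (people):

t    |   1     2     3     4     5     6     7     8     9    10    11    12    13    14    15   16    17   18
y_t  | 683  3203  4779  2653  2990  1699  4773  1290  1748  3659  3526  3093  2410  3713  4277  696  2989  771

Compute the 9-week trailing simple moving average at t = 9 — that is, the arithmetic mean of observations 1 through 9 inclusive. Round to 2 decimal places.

Sum of periods 1–9: 683 + 3203 + 4779 + 2653 + 2990 + 1699 + 4773 + 1290 + 1748 = 23818
Divide by 9: 23818 / 9 = 2646.44

2646.44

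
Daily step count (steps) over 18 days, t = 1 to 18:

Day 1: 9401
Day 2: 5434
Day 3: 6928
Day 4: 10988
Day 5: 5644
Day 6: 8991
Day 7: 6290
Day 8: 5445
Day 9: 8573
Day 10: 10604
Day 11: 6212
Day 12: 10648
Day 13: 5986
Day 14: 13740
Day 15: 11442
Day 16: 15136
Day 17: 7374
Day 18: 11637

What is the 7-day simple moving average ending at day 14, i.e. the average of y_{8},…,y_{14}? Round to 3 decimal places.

Sum of periods 8–14: 5445 + 8573 + 10604 + 6212 + 10648 + 5986 + 13740 = 61208
Divide by 7: 61208 / 7 = 8744.000

8744.000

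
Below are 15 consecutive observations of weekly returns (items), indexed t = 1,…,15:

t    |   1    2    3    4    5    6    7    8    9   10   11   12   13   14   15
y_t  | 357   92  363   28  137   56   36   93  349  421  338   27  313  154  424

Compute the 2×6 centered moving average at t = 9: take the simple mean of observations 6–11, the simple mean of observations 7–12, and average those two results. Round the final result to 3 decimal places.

213.083

Sum over 6–11: 56 + 36 + 93 + 349 + 421 + 338 = 1293
Sum over 7–12: 36 + 93 + 349 + 421 + 338 + 27 = 1264
CMA at t=9 = (1293 + 1264) / (2·6) = 2557 / 12 = 213.083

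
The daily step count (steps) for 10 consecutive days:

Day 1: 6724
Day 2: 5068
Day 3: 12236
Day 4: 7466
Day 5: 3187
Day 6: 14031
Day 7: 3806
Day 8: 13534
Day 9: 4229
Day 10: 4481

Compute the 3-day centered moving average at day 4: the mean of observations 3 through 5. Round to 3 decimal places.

7629.667

Sum of periods 3–5: 12236 + 7466 + 3187 = 22889
Divide by 3: 22889 / 3 = 7629.667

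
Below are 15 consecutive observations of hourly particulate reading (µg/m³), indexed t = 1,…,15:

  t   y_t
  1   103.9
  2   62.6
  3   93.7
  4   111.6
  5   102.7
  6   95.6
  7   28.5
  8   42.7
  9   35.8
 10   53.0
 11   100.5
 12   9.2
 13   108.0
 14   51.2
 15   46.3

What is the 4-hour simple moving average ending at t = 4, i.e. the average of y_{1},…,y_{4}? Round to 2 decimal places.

Sum of periods 1–4: 103.9 + 62.6 + 93.7 + 111.6 = 371.8
Divide by 4: 371.8 / 4 = 92.95

92.95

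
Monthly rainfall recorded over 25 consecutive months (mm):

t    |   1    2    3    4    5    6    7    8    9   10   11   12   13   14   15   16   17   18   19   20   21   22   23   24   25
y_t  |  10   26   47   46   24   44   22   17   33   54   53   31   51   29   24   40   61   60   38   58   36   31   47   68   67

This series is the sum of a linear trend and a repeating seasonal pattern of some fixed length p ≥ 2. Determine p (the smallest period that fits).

7

First differences y_{t+1} − y_t: 16, 21, -1, -22, 20, -22, -5, 16, 21, -1, -22, 20, -22, -5, 16, 21, …
The difference pattern repeats every 7 terms and not for any smaller step, so p = 7.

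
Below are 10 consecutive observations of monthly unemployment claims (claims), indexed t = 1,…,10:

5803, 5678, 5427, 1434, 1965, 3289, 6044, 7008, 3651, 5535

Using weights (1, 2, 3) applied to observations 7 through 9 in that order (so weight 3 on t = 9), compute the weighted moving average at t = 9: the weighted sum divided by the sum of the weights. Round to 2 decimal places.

5168.83

Weighted sum: 1·6044 + 2·7008 + 3·3651 = 6044 + 14016 + 10953 = 31013
Weight total: 1 + 2 + 3 = 6
WMA = 31013 / 6 = 5168.83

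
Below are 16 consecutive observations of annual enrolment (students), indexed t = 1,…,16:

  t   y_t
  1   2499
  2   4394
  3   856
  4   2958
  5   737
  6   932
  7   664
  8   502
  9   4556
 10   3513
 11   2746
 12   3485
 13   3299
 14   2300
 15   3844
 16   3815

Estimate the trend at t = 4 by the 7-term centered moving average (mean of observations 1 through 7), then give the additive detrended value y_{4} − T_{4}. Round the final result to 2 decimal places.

Trend T_4 = (2499 + 4394 + 856 + 2958 + 737 + 932 + 664) / 7 = 13040/7 = 1862.8571
Detrended value: 2958 − 1862.8571 = 1095.14

1095.14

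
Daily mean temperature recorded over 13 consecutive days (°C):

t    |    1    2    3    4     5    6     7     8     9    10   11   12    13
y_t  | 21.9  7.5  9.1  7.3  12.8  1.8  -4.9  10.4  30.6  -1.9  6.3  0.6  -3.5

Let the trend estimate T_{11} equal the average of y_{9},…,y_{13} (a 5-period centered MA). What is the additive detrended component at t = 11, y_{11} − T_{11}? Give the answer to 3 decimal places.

-0.120

Trend T_11 = (30.6 + (-1.9) + 6.3 + 0.6 + (-3.5)) / 5 = 32.1/5 = 6.42000
Detrended value: 6.3 − 6.42000 = -0.120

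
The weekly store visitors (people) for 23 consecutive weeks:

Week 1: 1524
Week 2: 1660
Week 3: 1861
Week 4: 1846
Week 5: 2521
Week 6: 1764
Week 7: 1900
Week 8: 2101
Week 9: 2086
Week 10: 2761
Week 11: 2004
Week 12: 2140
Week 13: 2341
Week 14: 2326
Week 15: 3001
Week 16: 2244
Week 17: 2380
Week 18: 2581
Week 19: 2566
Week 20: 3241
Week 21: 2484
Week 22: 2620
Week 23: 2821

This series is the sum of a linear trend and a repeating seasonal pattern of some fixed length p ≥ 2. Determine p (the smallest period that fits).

First differences y_{t+1} − y_t: 136, 201, -15, 675, -757, 136, 201, -15, 675, -757, 136, 201, …
The difference pattern repeats every 5 terms and not for any smaller step, so p = 5.

5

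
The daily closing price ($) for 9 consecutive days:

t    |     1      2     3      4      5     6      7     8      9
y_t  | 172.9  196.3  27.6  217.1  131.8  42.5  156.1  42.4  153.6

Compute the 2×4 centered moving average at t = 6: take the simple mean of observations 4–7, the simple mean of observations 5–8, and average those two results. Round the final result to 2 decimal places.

Sum over 4–7: 217.1 + 131.8 + 42.5 + 156.1 = 547.5
Sum over 5–8: 131.8 + 42.5 + 156.1 + 42.4 = 372.8
CMA at t=6 = (547.5 + 372.8) / (2·4) = 920.3 / 8 = 115.04

115.04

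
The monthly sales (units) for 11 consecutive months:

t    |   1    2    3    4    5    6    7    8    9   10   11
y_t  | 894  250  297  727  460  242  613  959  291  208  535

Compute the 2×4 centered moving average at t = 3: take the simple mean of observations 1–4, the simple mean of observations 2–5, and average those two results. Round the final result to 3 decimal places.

Sum over 1–4: 894 + 250 + 297 + 727 = 2168
Sum over 2–5: 250 + 297 + 727 + 460 = 1734
CMA at t=3 = (2168 + 1734) / (2·4) = 3902 / 8 = 487.750

487.750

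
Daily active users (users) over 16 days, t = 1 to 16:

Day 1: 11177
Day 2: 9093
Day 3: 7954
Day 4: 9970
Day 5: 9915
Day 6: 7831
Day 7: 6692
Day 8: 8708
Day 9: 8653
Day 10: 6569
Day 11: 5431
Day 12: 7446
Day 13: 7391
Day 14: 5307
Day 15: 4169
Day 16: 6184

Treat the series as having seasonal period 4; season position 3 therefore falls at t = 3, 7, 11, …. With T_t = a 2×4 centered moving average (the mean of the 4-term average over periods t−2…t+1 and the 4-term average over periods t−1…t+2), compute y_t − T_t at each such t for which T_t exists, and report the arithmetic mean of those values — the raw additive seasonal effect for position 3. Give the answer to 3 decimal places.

-1436.500

Season position 3 occurs at t = 3, 7, 11 (where T_t is defined).
t=3: T_3 = 9390.75000; y_3 − T_3 = 7954 − 9390.75000 = -1436.75000
t=7: T_7 = 8128.75000; y_7 − T_7 = 6692 − 8128.75000 = -1436.75000
t=11: T_11 = 6867.00000; y_11 − T_11 = 5431 − 6867.00000 = -1436.00000
Mean deviation: (-1436.75000 + -1436.75000 + -1436.00000) / 3 = -1436.500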